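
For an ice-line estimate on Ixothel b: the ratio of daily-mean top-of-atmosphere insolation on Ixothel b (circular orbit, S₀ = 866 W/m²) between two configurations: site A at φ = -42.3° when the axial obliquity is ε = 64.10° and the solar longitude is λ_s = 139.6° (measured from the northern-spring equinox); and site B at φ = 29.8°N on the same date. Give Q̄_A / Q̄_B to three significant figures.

Q̄_A / Q̄_B ≈ 0.0966

— Configuration A (φ=-42.3°):
Solar declination: sin δ = sin ε · sin λ_s = sin 64.10° × sin 139.6° = 0.58302, so δ = +35.663°.
cos H₀ = −tan(-42.3°) tan(+35.663°) = 0.6530, H₀ = 0.8593 rad.
Bracket: H₀ sin φ sin δ + cos φ cos δ sin H₀ = 0.8593×-0.67301×0.58302 + 0.73963×0.81246×0.75739 = -0.337171 + 0.455131 = 0.117960.
Q̄ = (S₀/π) × [bracket] = (866/π) × 0.117960 = 32.516 W/m².
— Configuration B (φ=+29.8°):
cos H₀ = −tan(+29.8°) tan(+35.663°) = -0.4110, H₀ = 1.9943 rad.
Bracket: H₀ sin φ sin δ + cos φ cos δ sin H₀ = 1.9943×0.49697×0.58302 + 0.86777×0.81246×0.91165 = 0.577835 + 0.642739 = 1.220574.
Q̄ = (S₀/π) × [bracket] = (866/π) × 1.220574 = 336.46 W/m².
Ratio Q̄_A / Q̄_B = 32.516 / 336.46 = 0.09664.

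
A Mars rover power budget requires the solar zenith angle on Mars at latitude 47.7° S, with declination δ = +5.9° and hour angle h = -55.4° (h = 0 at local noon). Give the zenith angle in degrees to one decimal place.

cos θ_z = sin φ sin δ + cos φ cos δ cos h = -0.076029 + 0.380142 = 0.304113.
θ_z = arccos(0.304113) = 72.3°.

θ_z = 72.3°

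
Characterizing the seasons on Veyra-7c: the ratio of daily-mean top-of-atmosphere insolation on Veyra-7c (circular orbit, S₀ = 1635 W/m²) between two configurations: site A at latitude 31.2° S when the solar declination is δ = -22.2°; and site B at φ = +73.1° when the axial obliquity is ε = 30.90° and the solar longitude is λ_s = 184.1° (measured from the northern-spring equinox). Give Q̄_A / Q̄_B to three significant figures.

— Configuration A (φ=-31.2°):
cos H₀ = −tan(-31.2°) tan(-22.200°) = -0.2471, H₀ = 1.8205 rad.
Bracket: H₀ sin φ sin δ + cos φ cos δ sin H₀ = 1.8205×-0.51803×-0.37784 + 0.85536×0.92587×0.96898 = 0.356331 + 0.767386 = 1.123717.
Q̄ = (S₀/π) × [bracket] = (1635/π) × 1.123717 = 584.82 W/m².
— Configuration B (φ=+73.1°):
Solar declination: sin δ = sin ε · sin λ_s = sin 30.90° × sin 184.1° = -0.03672, so δ = -2.104°.
cos H₀ = −tan(+73.1°) tan(-2.104°) = 0.1209, H₀ = 1.4496 rad.
Bracket: H₀ sin φ sin δ + cos φ cos δ sin H₀ = 1.4496×0.95681×-0.03672 + 0.29070×0.99933×0.99266 = -0.050930 + 0.288373 = 0.237443.
Q̄ = (S₀/π) × [bracket] = (1635/π) × 0.237443 = 123.57 W/m².
Ratio Q̄_A / Q̄_B = 584.82 / 123.57 = 4.733.

Q̄_A / Q̄_B ≈ 4.73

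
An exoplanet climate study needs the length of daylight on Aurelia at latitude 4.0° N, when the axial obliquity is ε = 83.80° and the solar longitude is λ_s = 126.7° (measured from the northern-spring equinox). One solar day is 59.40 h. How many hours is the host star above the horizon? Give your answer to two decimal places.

Solar declination: sin δ = sin ε · sin λ_s = sin 83.80° × sin 126.7° = 0.79709, so δ = +52.853°.
cos H₀ = −tan φ · tan δ = −tan(+4.0°) × tan(+52.853°) = -0.0923, so H₀ = 1.6632 rad = 95.30°.
Daylight = 2H₀/(2π) × 59.40 h = (1.6632/π) × 59.40 = 31.45 h.

31.45 h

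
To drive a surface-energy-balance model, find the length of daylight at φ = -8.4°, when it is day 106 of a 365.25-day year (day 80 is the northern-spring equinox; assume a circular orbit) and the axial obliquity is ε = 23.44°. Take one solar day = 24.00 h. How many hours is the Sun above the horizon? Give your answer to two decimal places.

11.80 h

Solar longitude: λ_s = 360° × (106 − 80)/365.25 = 25.626°.
sin δ = sin 23.44° × sin 25.626° = 0.17204, so δ = +9.907°.
cos H₀ = −tan φ · tan δ = −tan(-8.4°) × tan(+9.907°) = 0.0258, so H₀ = 1.5450 rad = 88.52°.
Daylight = 2H₀/(2π) × 24.00 h = (1.5450/π) × 24.00 = 11.80 h.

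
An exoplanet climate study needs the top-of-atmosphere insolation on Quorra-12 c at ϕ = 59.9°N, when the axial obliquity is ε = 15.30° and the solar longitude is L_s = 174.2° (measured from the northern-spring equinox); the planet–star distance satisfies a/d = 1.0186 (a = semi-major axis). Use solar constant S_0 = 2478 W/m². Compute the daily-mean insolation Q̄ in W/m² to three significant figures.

Solar declination: sin δ = sin ε · sin L_s = sin 15.30° × sin 174.2° = 0.02667, so δ = +1.528°.
cos h₀ = −tan(+59.9°) tan(+1.528°) = -0.0460, h₀ = 1.6168 rad.
Bracket: h₀ sin ϕ sin δ + cos ϕ cos δ sin h₀ = 1.6168×0.86515×0.02667 + 0.50151×0.99964×0.99894 = 0.037305 + 0.500798 = 0.538103.
Inverse-square distance factor (a/d)² = 1.0186² = 1.037546.
Q̄ = (S_0/π) × 1.037546 × [bracket] = (2478/π) × 1.037546 × 0.538103 = 440.4 W/m².

Q̄ ≈ 440 W/m²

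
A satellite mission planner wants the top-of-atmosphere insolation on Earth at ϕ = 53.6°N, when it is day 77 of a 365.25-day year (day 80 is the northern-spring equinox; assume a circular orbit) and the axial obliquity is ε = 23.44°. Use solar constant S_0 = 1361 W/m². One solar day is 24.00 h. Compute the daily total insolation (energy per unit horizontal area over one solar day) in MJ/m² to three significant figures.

Solar longitude: L_s = 360° × (77 − 80)/365.25 = -2.957°, i.e. -2.957° + 360° = 357.043°.
sin δ = sin 23.44° × sin 357.043° = -0.02052, so δ = -1.176°.
cos h₀ = −tan(+53.6°) tan(-1.176°) = 0.0278, h₀ = 1.5430 rad.
Bracket: h₀ sin ϕ sin δ + cos ϕ cos δ sin h₀ = 1.5430×0.80489×-0.02052 + 0.59342×0.99979×0.99961 = -0.025485 + 0.593064 = 0.567579.
Q̄ = (S_0/π) × [bracket] = (1361/π) × 0.567579 = 245.89 W/m².
Daily total = Q̄ × 24.00 h × 3600 s/h = 245.89 × 24.00 × 3600 / 10⁶ = 21.24 MJ/m².

21.2 MJ/m²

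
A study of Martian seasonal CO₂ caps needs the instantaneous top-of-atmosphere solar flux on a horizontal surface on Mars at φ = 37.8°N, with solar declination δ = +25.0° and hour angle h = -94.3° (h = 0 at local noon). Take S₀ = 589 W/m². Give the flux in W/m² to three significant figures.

121 W/m²

cos θ_z = sin φ sin δ + cos φ cos δ cos h = 0.259026 + -0.053694 = 0.205332.
Flux = S₀ · cos θ_z = 589 × 0.205332 = 120.9 W/m².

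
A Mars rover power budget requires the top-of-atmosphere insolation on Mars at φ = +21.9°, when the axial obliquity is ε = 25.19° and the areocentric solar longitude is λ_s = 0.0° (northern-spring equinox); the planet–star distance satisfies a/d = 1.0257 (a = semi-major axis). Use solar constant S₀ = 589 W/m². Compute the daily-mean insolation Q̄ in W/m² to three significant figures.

sin δ = sin 25.19° × sin 0.0° = 0.00000, so δ = +0.000°.
cos H₀ = −tan(+21.9°) tan(+0.000°) = -0.0000, H₀ = 1.5708 rad.
Bracket: H₀ sin φ sin δ + cos φ cos δ sin H₀ = 1.5708×0.37299×0.00000 + 0.92784×1.00000×1.00000 = 0.000000 + 0.927840 = 0.927840.
Inverse-square distance factor (a/d)² = 1.0257² = 1.052060.
Q̄ = (S₀/π) × 1.052060 × [bracket] = (589/π) × 1.052060 × 0.927840 = 183.0 W/m².

Q̄ ≈ 183 W/m²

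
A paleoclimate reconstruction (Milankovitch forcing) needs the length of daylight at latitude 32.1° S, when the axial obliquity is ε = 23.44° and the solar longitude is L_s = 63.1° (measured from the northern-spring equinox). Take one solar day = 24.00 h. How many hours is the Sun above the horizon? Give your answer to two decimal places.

Solar declination: sin δ = sin ε · sin L_s = sin 23.44° × sin 63.1° = 0.35475, so δ = +20.778°.
cos h₀ = −tan ϕ · tan δ = −tan(-32.1°) × tan(+20.778°) = 0.2380, so h₀ = 1.3305 rad = 76.23°.
Daylight = 2h₀/(2π) × 24.00 h = (1.3305/π) × 24.00 = 10.16 h.

10.16 h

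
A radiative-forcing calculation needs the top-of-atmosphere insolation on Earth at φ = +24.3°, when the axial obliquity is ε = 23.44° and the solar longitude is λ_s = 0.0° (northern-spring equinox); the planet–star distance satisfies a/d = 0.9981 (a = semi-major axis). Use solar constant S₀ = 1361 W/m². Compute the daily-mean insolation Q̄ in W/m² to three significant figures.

Q̄ ≈ 393 W/m²

Solar declination: sin δ = sin ε · sin λ_s = sin 23.44° × sin 0.0° = 0.00000, so δ = +0.000°.
cos H₀ = −tan(+24.3°) tan(+0.000°) = -0.0000, H₀ = 1.5708 rad.
Bracket: H₀ sin φ sin δ + cos φ cos δ sin H₀ = 1.5708×0.41151×0.00000 + 0.91140×1.00000×1.00000 = 0.000000 + 0.911400 = 0.911400.
Inverse-square distance factor (a/d)² = 0.9981² = 0.996204.
Q̄ = (S₀/π) × 0.996204 × [bracket] = (1361/π) × 0.996204 × 0.911400 = 393.3 W/m².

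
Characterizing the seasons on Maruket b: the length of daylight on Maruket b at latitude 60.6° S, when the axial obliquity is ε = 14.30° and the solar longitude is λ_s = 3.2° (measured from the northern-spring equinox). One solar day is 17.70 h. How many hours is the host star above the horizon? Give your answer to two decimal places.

Solar declination: sin δ = sin ε · sin λ_s = sin 14.30° × sin 3.2° = 0.01379, so δ = +0.790°.
cos H₀ = −tan φ · tan δ = −tan(-60.6°) × tan(+0.790°) = 0.0245, so H₀ = 1.5463 rad = 88.60°.
Daylight = 2H₀/(2π) × 17.70 h = (1.5463/π) × 17.70 = 8.71 h.

8.71 h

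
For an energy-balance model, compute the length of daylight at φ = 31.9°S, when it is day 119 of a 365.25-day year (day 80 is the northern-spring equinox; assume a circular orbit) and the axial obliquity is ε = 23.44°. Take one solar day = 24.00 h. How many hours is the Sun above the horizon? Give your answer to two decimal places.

Solar longitude: λ_s = 360° × (119 − 80)/365.25 = 38.439°.
sin δ = sin 23.44° × sin 38.439° = 0.24730, so δ = +14.318°.
cos H₀ = −tan φ · tan δ = −tan(-31.9°) × tan(+14.318°) = 0.1589, so H₀ = 1.4113 rad = 80.86°.
Daylight = 2H₀/(2π) × 24.00 h = (1.4113/π) × 24.00 = 10.78 h.

10.78 h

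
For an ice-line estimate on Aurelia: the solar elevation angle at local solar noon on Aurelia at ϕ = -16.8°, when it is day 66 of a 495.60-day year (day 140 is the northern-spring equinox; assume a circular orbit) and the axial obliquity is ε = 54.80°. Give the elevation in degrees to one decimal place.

Solar longitude: L_s = 360° × (66 − 140)/495.60 = -53.753°, i.e. -53.753° + 360° = 306.247°.
sin δ = sin 54.80° × sin 306.247° = -0.65901, so δ = -41.224°.
At local noon the hour angle is zero, so the zenith angle equals |ϕ − δ| = |-16.8° − (-41.224°)| = 24.424°.
Elevation = 90° − 24.424° = 65.6°.

65.6°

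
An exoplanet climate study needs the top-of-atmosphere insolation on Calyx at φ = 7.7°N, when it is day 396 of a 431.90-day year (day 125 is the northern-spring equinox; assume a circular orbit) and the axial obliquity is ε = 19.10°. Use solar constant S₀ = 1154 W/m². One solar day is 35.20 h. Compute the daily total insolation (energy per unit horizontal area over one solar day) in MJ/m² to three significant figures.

Solar longitude: λ_s = 360° × (396 − 125)/431.90 = 225.886°.
sin δ = sin 19.10° × sin 225.886° = -0.23493, so δ = -13.587°.
cos H₀ = −tan(+7.7°) tan(-13.587°) = 0.0327, H₀ = 1.5381 rad.
Bracket: H₀ sin φ sin δ + cos φ cos δ sin H₀ = 1.5381×0.13399×-0.23493 + 0.99098×0.97201×0.99947 = -0.048417 + 0.962732 = 0.914315.
Q̄ = (S₀/π) × [bracket] = (1154/π) × 0.914315 = 335.85 W/m².
Daily total = Q̄ × 35.20 h × 3600 s/h = 335.85 × 35.20 × 3600 / 10⁶ = 42.56 MJ/m².

42.6 MJ/m²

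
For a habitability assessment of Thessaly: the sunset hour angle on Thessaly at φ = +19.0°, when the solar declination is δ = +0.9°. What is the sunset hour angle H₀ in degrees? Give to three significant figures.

cos H₀ = −tan φ · tan δ = −tan(+19.0°) × tan(+0.900°) = -0.0054, so H₀ = 1.5762 rad = 90.31°.

H₀ = 90.3°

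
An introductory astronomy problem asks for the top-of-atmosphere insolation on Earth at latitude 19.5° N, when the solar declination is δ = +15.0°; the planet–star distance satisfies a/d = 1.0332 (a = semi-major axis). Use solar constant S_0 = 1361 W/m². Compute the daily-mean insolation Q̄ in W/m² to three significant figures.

Q̄ ≈ 486 W/m²

cos h₀ = −tan(+19.5°) tan(+15.000°) = -0.0949, h₀ = 1.6658 rad.
Bracket: h₀ sin ϕ sin δ + cos ϕ cos δ sin h₀ = 1.6658×0.33381×0.25882 + 0.94264×0.96593×0.99549 = 0.143920 + 0.906418 = 1.050338.
Inverse-square distance factor (a/d)² = 1.0332² = 1.067502.
Q̄ = (S_0/π) × 1.067502 × [bracket] = (1361/π) × 1.067502 × 1.050338 = 485.7 W/m².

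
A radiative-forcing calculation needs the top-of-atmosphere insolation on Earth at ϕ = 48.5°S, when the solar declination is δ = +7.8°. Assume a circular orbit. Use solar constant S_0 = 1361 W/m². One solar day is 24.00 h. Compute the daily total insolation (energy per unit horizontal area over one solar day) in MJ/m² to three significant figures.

18.9 MJ/m²

cos h₀ = −tan(-48.5°) tan(+7.800°) = 0.1548, h₀ = 1.4153 rad.
Bracket: h₀ sin ϕ sin δ + cos ϕ cos δ sin h₀ = 1.4153×-0.74896×0.13572 + 0.66262×0.99075×0.98794 = -0.143864 + 0.648573 = 0.504709.
Q̄ = (S_0/π) × [bracket] = (1361/π) × 0.504709 = 218.65 W/m².
Daily total = Q̄ × 24.00 h × 3600 s/h = 218.65 × 24.00 × 3600 / 10⁶ = 18.89 MJ/m².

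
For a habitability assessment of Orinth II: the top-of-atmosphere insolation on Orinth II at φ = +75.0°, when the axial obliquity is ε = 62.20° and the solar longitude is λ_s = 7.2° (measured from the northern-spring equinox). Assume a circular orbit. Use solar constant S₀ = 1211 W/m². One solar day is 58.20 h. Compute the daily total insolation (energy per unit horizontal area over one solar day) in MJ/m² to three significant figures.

Solar declination: sin δ = sin ε · sin λ_s = sin 62.20° × sin 7.2° = 0.11087, so δ = +6.365°.
cos H₀ = −tan(+75.0°) tan(+6.365°) = -0.4163, H₀ = 2.0002 rad.
Bracket: H₀ sin φ sin δ + cos φ cos δ sin H₀ = 2.0002×0.96593×0.11087 + 0.25882×0.99384×0.90921 = 0.214207 + 0.233872 = 0.448079.
Q̄ = (S₀/π) × [bracket] = (1211/π) × 0.448079 = 172.72 W/m².
Daily total = Q̄ × 58.20 h × 3600 s/h = 172.72 × 58.20 × 3600 / 10⁶ = 36.19 MJ/m².

36.2 MJ/m²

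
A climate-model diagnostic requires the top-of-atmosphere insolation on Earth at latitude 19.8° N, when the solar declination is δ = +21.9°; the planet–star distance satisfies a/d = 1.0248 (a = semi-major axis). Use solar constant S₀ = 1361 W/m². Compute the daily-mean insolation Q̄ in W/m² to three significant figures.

Q̄ ≈ 492 W/m²

cos H₀ = −tan(+19.8°) tan(+21.900°) = -0.1447, H₀ = 1.7160 rad.
Bracket: H₀ sin φ sin δ + cos φ cos δ sin H₀ = 1.7160×0.33874×0.37299 + 0.94088×0.92784×0.98947 = 0.216811 + 0.863794 = 1.080605.
Inverse-square distance factor (a/d)² = 1.0248² = 1.050215.
Q̄ = (S₀/π) × 1.050215 × [bracket] = (1361/π) × 1.050215 × 1.080605 = 491.6 W/m².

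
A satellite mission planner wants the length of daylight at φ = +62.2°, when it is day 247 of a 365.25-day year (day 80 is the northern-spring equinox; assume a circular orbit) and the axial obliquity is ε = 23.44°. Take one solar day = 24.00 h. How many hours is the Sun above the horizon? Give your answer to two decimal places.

13.55 h

Solar longitude: λ_s = 360° × (247 − 80)/365.25 = 164.600°.
sin δ = sin 23.44° × sin 164.600° = 0.10564, so δ = +6.064°.
cos H₀ = −tan φ · tan δ = −tan(+62.2°) × tan(+6.064°) = -0.2015, so H₀ = 1.7737 rad = 101.62°.
Daylight = 2H₀/(2π) × 24.00 h = (1.7737/π) × 24.00 = 13.55 h.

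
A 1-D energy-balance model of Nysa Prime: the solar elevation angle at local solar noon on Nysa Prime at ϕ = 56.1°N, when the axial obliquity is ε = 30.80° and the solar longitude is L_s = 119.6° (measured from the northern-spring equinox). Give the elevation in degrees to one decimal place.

Solar declination: sin δ = sin ε · sin L_s = sin 30.80° × sin 119.6° = 0.44522, so δ = +26.437°.
At local noon the hour angle is zero, so the zenith angle equals |ϕ − δ| = |+56.1° − (+26.437°)| = 29.663°.
Elevation = 90° − 29.663° = 60.3°.

60.3°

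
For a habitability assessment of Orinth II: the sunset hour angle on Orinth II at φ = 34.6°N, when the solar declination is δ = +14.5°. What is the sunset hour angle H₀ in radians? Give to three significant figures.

cos H₀ = −tan φ · tan δ = −tan(+34.6°) × tan(+14.500°) = -0.1784, so H₀ = 1.7502 rad = 100.28°.

H₀ = 1.75 rad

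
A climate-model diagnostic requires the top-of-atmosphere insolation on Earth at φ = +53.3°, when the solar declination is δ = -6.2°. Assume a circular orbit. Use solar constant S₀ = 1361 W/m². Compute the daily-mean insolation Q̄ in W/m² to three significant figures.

Q̄ ≈ 201 W/m²

cos H₀ = −tan(+53.3°) tan(-6.200°) = 0.1457, H₀ = 1.4245 rad.
Bracket: H₀ sin φ sin δ + cos φ cos δ sin H₀ = 1.4245×0.80178×-0.10800 + 0.59763×0.99415×0.98932 = -0.123351 + 0.587789 = 0.464438.
Q̄ = (S₀/π) × [bracket] = (1361/π) × 0.464438 = 201.2 W/m².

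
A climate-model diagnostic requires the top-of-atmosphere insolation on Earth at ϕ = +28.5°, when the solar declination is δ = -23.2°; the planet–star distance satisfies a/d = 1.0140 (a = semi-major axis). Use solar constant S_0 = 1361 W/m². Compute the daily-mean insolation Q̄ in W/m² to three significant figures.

cos h₀ = −tan(+28.5°) tan(-23.200°) = 0.2327, h₀ = 1.3359 rad.
Bracket: h₀ sin ϕ sin δ + cos ϕ cos δ sin h₀ = 1.3359×0.47716×-0.39394 + 0.87882×0.91914×0.97255 = -0.251112 + 0.785586 = 0.534474.
Inverse-square distance factor (a/d)² = 1.0140² = 1.028196.
Q̄ = (S_0/π) × 1.028196 × [bracket] = (1361/π) × 1.028196 × 0.534474 = 238.1 W/m².

Q̄ ≈ 238 W/m²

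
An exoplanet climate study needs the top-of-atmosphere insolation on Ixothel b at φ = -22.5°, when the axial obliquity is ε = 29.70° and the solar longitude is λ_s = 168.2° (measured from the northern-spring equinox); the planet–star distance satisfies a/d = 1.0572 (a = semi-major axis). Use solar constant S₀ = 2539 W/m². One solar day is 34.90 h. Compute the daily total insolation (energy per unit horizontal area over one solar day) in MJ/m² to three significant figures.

Solar declination: sin δ = sin ε · sin λ_s = sin 29.70° × sin 168.2° = 0.10132, so δ = +5.815°.
cos H₀ = −tan(-22.5°) tan(+5.815°) = 0.0422, H₀ = 1.5286 rad.
Bracket: H₀ sin φ sin δ + cos φ cos δ sin H₀ = 1.5286×-0.38268×0.10132 + 0.92388×0.99485×0.99911 = -0.059269 + 0.918304 = 0.859035.
Inverse-square distance factor (a/d)² = 1.0572² = 1.117672.
Q̄ = (S₀/π) × 1.117672 × [bracket] = (2539/π) × 1.117672 × 0.859035 = 775.96 W/m².
Daily total = Q̄ × 34.90 h × 3600 s/h = 775.96 × 34.90 × 3600 / 10⁶ = 97.49 MJ/m².

97.5 MJ/m²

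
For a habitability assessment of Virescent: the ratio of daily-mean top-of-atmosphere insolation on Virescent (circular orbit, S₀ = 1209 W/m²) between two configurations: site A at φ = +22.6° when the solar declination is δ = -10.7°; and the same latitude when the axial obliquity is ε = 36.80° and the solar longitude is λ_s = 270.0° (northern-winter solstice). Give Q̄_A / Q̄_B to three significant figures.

Q̄_A / Q̄_B ≈ 1.93

— Configuration A (φ=+22.6°):
cos H₀ = −tan(+22.6°) tan(-10.700°) = 0.0787, H₀ = 1.4921 rad.
Bracket: H₀ sin φ sin δ + cos φ cos δ sin H₀ = 1.4921×0.38430×-0.18567 + 0.92321×0.98261×0.99690 = -0.106466 + 0.904343 = 0.797877.
Q̄ = (S₀/π) × [bracket] = (1209/π) × 0.797877 = 307.05 W/m².
— Configuration B (φ=+22.6°):
Solar declination: sin δ = sin ε · sin λ_s = sin 36.80° × sin 270.0° = -0.59902, so δ = -36.800°.
cos H₀ = −tan(+22.6°) tan(-36.800°) = 0.3114, H₀ = 1.2541 rad.
Bracket: H₀ sin φ sin δ + cos φ cos δ sin H₀ = 1.2541×0.38430×-0.59902 + 0.92321×0.80073×0.95028 = -0.288698 + 0.702487 = 0.413789.
Q̄ = (S₀/π) × [bracket] = (1209/π) × 0.413789 = 159.24 W/m².
Ratio Q̄_A / Q̄_B = 307.05 / 159.24 = 1.928.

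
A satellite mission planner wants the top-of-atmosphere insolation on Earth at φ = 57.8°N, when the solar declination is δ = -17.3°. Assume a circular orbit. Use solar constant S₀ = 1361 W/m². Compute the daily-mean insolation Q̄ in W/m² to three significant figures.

cos H₀ = −tan(+57.8°) tan(-17.300°) = 0.4946, H₀ = 1.0534 rad.
Bracket: H₀ sin φ sin δ + cos φ cos δ sin H₀ = 1.0534×0.84619×-0.29737 + 0.53288×0.95476×0.86912 = -0.265069 + 0.442184 = 0.177115.
Q̄ = (S₀/π) × [bracket] = (1361/π) × 0.177115 = 76.73 W/m².

Q̄ ≈ 76.7 W/m²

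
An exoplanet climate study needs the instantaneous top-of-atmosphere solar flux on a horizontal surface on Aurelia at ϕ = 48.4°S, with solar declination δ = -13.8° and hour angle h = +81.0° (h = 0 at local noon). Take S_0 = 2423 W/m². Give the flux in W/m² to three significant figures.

cos θ_z = sin ϕ sin δ + cos ϕ cos δ cos h = 0.178375 + 0.100863 = 0.279238.
Flux = S_0 · cos θ_z = 2423 × 0.279238 = 676.6 W/m².

677 W/m²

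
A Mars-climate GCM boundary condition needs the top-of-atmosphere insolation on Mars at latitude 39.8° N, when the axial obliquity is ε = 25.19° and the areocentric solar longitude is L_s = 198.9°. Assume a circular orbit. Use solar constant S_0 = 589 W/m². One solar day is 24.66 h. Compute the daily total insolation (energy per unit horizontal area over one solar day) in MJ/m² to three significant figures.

10.4 MJ/m²

sin δ = sin 25.19° × sin 198.9° = -0.13787, so δ = -7.924°.
cos h₀ = −tan(+39.8°) tan(-7.924°) = 0.1160, h₀ = 1.4546 rad.
Bracket: h₀ sin ϕ sin δ + cos ϕ cos δ sin h₀ = 1.4546×0.64011×-0.13787 + 0.76828×0.99045×0.99325 = -0.128371 + 0.755807 = 0.627436.
Q̄ = (S_0/π) × [bracket] = (589/π) × 0.627436 = 117.63 W/m².
Daily total = Q̄ × 24.66 h × 3600 s/h = 117.63 × 24.66 × 3600 / 10⁶ = 10.44 MJ/m².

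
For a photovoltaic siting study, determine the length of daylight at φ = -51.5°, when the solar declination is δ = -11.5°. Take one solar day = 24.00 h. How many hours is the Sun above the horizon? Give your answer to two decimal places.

cos H₀ = −tan φ · tan δ = −tan(-51.5°) × tan(-11.500°) = -0.2558, so H₀ = 1.8294 rad = 104.82°.
Daylight = 2H₀/(2π) × 24.00 h = (1.8294/π) × 24.00 = 13.98 h.

13.98 h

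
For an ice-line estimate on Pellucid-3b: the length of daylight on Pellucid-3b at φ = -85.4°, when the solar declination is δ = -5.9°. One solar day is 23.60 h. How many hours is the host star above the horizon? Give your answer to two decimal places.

Sunrise equation: cos H₀ = −tan φ · tan δ = -1.2844 ≤ −1, so the host star never sets (polar day) and H₀ = π.
Daylight = 2H₀/(2π) × 23.60 h = (3.1416/π) × 23.60 = 23.60 h.

23.60 h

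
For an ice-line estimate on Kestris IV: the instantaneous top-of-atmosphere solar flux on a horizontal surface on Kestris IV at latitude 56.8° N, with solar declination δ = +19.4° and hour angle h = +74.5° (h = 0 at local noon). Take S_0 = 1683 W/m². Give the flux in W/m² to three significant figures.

cos θ_z = sin ϕ sin δ + cos ϕ cos δ cos h = 0.277941 + 0.138022 = 0.415963.
Flux = S_0 · cos θ_z = 1683 × 0.415963 = 700.1 W/m².

700 W/m²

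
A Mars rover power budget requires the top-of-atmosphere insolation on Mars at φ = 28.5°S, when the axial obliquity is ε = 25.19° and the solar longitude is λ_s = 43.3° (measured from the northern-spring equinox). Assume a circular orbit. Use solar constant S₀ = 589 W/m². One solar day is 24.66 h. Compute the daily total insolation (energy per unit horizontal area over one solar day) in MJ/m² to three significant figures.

10.5 MJ/m²

Solar declination: sin δ = sin ε · sin λ_s = sin 25.19° × sin 43.3° = 0.29190, so δ = +16.972°.
cos H₀ = −tan(-28.5°) tan(+16.972°) = 0.1657, H₀ = 1.4043 rad.
Bracket: H₀ sin φ sin δ + cos φ cos δ sin H₀ = 1.4043×-0.47716×0.29190 + 0.87882×0.95645×0.98618 = -0.195595 + 0.828931 = 0.633336.
Q̄ = (S₀/π) × [bracket] = (589/π) × 0.633336 = 118.74 W/m².
Daily total = Q̄ × 24.66 h × 3600 s/h = 118.74 × 24.66 × 3600 / 10⁶ = 10.54 MJ/m².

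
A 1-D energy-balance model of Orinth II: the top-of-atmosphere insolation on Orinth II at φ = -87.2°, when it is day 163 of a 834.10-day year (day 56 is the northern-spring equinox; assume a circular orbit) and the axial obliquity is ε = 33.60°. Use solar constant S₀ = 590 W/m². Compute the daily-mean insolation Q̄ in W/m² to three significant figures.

Q̄ ≈ 0.00 W/m²

Solar longitude: λ_s = 360° × (163 − 56)/834.10 = 46.182°.
sin δ = sin 33.60° × sin 46.182° = 0.39929, so δ = +23.534°.
cos H₀ = −tan(-87.2°) tan(+23.534°) = 8.9048 ≥ 1 ⇒ polar night, H₀ = 0 and Q̄ = 0.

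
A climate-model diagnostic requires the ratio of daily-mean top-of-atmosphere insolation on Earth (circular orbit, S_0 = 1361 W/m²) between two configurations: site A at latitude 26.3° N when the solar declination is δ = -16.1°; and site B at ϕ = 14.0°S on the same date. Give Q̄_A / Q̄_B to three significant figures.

Q̄_A / Q̄_B ≈ 0.651

— Configuration A (ϕ=+26.3°):
cos h₀ = −tan(+26.3°) tan(-16.100°) = 0.1427, h₀ = 1.4277 rad.
Bracket: h₀ sin ϕ sin δ + cos ϕ cos δ sin h₀ = 1.4277×0.44307×-0.27731 + 0.89649×0.96078×0.98977 = -0.175418 + 0.852518 = 0.677100.
Q̄ = (S_0/π) × [bracket] = (1361/π) × 0.677100 = 293.33 W/m².
— Configuration B (ϕ=-14.0°):
cos h₀ = −tan(-14.0°) tan(-16.100°) = -0.0720, h₀ = 1.6428 rad.
Bracket: h₀ sin ϕ sin δ + cos ϕ cos δ sin h₀ = 1.6428×-0.24192×-0.27731 + 0.97030×0.96078×0.99741 = 0.110210 + 0.929830 = 1.040040.
Q̄ = (S_0/π) × [bracket] = (1361/π) × 1.040040 = 450.57 W/m².
Ratio Q̄_A / Q̄_B = 293.33 / 450.57 = 0.6510.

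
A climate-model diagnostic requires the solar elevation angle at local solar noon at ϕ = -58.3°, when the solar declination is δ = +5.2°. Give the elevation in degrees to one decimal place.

26.5°

At local noon the hour angle is zero, so the zenith angle equals |ϕ − δ| = |-58.3° − (+5.200°)| = 63.500°.
Elevation = 90° − 63.500° = 26.5°.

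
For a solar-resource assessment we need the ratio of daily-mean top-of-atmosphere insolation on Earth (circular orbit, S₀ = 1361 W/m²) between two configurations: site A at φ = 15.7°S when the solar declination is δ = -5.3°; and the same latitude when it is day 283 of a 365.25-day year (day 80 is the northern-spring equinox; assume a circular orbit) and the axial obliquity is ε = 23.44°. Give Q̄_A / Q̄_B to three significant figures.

— Configuration A (φ=-15.7°):
cos H₀ = −tan(-15.7°) tan(-5.300°) = -0.0261, H₀ = 1.5969 rad.
Bracket: H₀ sin φ sin δ + cos φ cos δ sin H₀ = 1.5969×-0.27060×-0.09237 + 0.96269×0.99572×0.99966 = 0.039915 + 0.958244 = 0.998159.
Q̄ = (S₀/π) × [bracket] = (1361/π) × 0.998159 = 432.42 W/m².
— Configuration B (φ=-15.7°):
Solar longitude: λ_s = 360° × (283 − 80)/365.25 = 200.082°.
sin δ = sin 23.44° × sin 200.082° = -0.13659, so δ = -7.850°.
cos H₀ = −tan(-15.7°) tan(-7.850°) = -0.0388, H₀ = 1.6096 rad.
Bracket: H₀ sin φ sin δ + cos φ cos δ sin H₀ = 1.6096×-0.27060×-0.13659 + 0.96269×0.99063×0.99925 = 0.059493 + 0.952954 = 1.012447.
Q̄ = (S₀/π) × [bracket] = (1361/π) × 1.012447 = 438.61 W/m².
Ratio Q̄_A / Q̄_B = 432.42 / 438.61 = 0.9859.

Q̄_A / Q̄_B ≈ 0.986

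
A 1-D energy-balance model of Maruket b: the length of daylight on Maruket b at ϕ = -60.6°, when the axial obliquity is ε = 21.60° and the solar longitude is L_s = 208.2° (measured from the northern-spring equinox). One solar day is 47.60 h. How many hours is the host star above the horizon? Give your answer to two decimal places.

28.63 h

Solar declination: sin δ = sin ε · sin L_s = sin 21.60° × sin 208.2° = -0.17396, so δ = -10.018°.
cos h₀ = −tan ϕ · tan δ = −tan(-60.6°) × tan(-10.018°) = -0.3135, so h₀ = 1.8897 rad = 108.27°.
Daylight = 2h₀/(2π) × 47.60 h = (1.8897/π) × 47.60 = 28.63 h.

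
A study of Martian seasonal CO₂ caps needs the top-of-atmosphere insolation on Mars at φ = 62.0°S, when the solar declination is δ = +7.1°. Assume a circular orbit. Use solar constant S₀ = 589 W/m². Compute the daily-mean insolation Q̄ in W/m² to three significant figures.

cos H₀ = −tan(-62.0°) tan(+7.100°) = 0.2343, H₀ = 1.3343 rad.
Bracket: H₀ sin φ sin δ + cos φ cos δ sin H₀ = 1.3343×-0.88295×0.12360 + 0.46947×0.99233×0.97217 = -0.145616 + 0.452904 = 0.307288.
Q̄ = (S₀/π) × [bracket] = (589/π) × 0.307288 = 57.61 W/m².

Q̄ ≈ 57.6 W/m²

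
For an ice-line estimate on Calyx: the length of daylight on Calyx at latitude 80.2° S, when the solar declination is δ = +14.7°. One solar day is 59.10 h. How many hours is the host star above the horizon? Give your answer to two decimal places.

cos H₀ = −tan φ · tan δ = 1.5188 ≥ 1, so the host star never rises (polar night) and H₀ = 0.
Daylight = 2H₀/(2π) × 59.10 h = (0.0000/π) × 59.10 = 0.00 h.

0.00 h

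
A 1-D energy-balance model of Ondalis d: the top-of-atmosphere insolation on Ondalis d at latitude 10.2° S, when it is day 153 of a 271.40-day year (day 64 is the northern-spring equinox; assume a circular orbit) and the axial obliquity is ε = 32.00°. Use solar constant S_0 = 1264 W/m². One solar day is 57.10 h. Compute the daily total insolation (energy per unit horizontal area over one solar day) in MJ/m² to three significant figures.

61.5 MJ/m²

Solar longitude: L_s = 360° × (153 − 64)/271.40 = 118.055°.
sin δ = sin 32.00° × sin 118.055° = 0.46765, so δ = +27.882°.
cos h₀ = −tan(-10.2°) tan(+27.882°) = 0.0952, h₀ = 1.4755 rad.
Bracket: h₀ sin ϕ sin δ + cos ϕ cos δ sin h₀ = 1.4755×-0.17708×0.46765 + 0.98420×0.88391×0.99546 = -0.122188 + 0.865995 = 0.743807.
Q̄ = (S_0/π) × [bracket] = (1264/π) × 0.743807 = 299.27 W/m².
Daily total = Q̄ × 57.10 h × 3600 s/h = 299.27 × 57.10 × 3600 / 10⁶ = 61.52 MJ/m².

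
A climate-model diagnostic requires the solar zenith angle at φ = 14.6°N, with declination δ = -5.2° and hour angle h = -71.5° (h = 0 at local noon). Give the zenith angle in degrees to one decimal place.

cos θ_z = sin φ sin δ + cos φ cos δ cos h = -0.022846 + 0.305795 = 0.282949.
θ_z = arccos(0.282949) = 73.6°.

θ_z = 73.6°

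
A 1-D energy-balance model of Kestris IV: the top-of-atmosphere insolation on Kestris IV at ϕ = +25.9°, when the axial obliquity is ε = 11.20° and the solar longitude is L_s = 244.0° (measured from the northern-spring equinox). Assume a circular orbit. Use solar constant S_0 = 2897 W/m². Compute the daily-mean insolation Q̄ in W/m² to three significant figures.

Q̄ ≈ 709 W/m²

Solar declination: sin δ = sin ε · sin L_s = sin 11.20° × sin 244.0° = -0.17458, so δ = -10.054°.
cos h₀ = −tan(+25.9°) tan(-10.054°) = 0.0861, h₀ = 1.4846 rad.
Bracket: h₀ sin ϕ sin δ + cos ϕ cos δ sin h₀ = 1.4846×0.43680×-0.17458 + 0.89956×0.98464×0.99629 = -0.113210 + 0.882457 = 0.769247.
Q̄ = (S_0/π) × [bracket] = (2897/π) × 0.769247 = 709.4 W/m².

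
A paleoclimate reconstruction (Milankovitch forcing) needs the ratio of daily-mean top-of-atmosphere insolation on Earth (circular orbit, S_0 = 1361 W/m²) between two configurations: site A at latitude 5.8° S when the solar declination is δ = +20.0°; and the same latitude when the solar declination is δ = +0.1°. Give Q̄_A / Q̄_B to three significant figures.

Q̄_A / Q̄_B ≈ 0.886

— Configuration A (ϕ=-5.8°):
cos h₀ = −tan(-5.8°) tan(+20.000°) = 0.0370, h₀ = 1.5338 rad.
Bracket: h₀ sin ϕ sin δ + cos ϕ cos δ sin h₀ = 1.5338×-0.10106×0.34202 + 0.99488×0.93969×0.99932 = -0.053015 + 0.934243 = 0.881228.
Q̄ = (S_0/π) × [bracket] = (1361/π) × 0.881228 = 381.77 W/m².
— Configuration B (ϕ=-5.8°):
cos h₀ = −tan(-5.8°) tan(+0.100°) = 0.0002, h₀ = 1.5706 rad.
Bracket: h₀ sin ϕ sin δ + cos ϕ cos δ sin h₀ = 1.5706×-0.10106×0.00175 + 0.99488×1.00000×1.00000 = -0.000278 + 0.994880 = 0.994602.
Q̄ = (S_0/π) × [bracket] = (1361/π) × 0.994602 = 430.88 W/m².
Ratio Q̄_A / Q̄_B = 381.77 / 430.88 = 0.8860.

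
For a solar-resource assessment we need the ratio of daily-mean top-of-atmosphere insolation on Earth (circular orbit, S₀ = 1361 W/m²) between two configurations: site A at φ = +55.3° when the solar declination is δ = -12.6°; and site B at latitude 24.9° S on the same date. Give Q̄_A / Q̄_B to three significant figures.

— Configuration A (φ=+55.3°):
cos H₀ = −tan(+55.3°) tan(-12.600°) = 0.3228, H₀ = 1.2421 rad.
Bracket: H₀ sin φ sin δ + cos φ cos δ sin H₀ = 1.2421×0.82214×-0.21814 + 0.56928×0.97592×0.94646 = -0.222760 + 0.525826 = 0.303066.
Q̄ = (S₀/π) × [bracket] = (1361/π) × 0.303066 = 131.29 W/m².
— Configuration B (φ=-24.9°):
cos H₀ = −tan(-24.9°) tan(-12.600°) = -0.1038, H₀ = 1.6747 rad.
Bracket: H₀ sin φ sin δ + cos φ cos δ sin H₀ = 1.6747×-0.42104×-0.21814 + 0.90704×0.97592×0.99460 = 0.153814 + 0.880418 = 1.034232.
Q̄ = (S₀/π) × [bracket] = (1361/π) × 1.034232 = 448.05 W/m².
Ratio Q̄_A / Q̄_B = 131.29 / 448.05 = 0.2930.

Q̄_A / Q̄_B ≈ 0.293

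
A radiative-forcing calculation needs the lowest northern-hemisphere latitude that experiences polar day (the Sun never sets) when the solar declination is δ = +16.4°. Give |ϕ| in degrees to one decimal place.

|ϕ| = 73.6°

Polar day requires cos h₀ = −tan ϕ tan δ ≤ −1, i.e. tan ϕ tan δ ≥ 1.
The boundary is |tan ϕ| · |tan δ| = 1, so |ϕ| = 90° − |δ| = 90° − 16.4° = 73.6° in the northern hemisphere.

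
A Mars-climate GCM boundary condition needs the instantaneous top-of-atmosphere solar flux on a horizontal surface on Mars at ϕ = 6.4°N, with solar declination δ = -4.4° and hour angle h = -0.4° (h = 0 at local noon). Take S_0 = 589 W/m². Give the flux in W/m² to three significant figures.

cos θ_z = sin ϕ sin δ + cos ϕ cos δ cos h = -0.008552 + 0.990815 = 0.982263.
Flux = S_0 · cos θ_z = 589 × 0.982263 = 578.6 W/m².

579 W/m²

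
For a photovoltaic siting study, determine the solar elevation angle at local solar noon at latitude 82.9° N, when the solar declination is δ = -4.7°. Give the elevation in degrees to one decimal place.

2.4°

At local noon the hour angle is zero, so the zenith angle equals |φ − δ| = |+82.9° − (-4.700°)| = 87.600°.
Elevation = 90° − 87.600° = 2.4°.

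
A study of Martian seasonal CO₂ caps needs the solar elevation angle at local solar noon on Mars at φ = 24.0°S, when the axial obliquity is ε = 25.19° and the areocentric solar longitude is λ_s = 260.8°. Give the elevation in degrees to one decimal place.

89.2°

sin δ = sin 25.19° × sin 260.8° = -0.42015, so δ = -24.844°.
At local noon the hour angle is zero, so the zenith angle equals |φ − δ| = |-24.0° − (-24.844°)| = 0.844°.
Elevation = 90° − 0.844° = 89.2°.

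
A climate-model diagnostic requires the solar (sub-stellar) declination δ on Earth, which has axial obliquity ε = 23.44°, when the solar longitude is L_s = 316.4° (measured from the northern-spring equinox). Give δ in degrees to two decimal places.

sin δ = sin ε · sin L_s = sin 23.44° × sin 316.4° = -0.274323.
δ = arcsin(-0.274323) = -15.92°.

δ = -15.92°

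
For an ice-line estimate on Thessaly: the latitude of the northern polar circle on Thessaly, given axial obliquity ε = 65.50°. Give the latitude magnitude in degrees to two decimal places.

The polar circle is the lowest latitude that experiences at least one full rotation of continuous daylight at the northern-summer solstice; it lies at |ϕ| = 90° − ε = 90° − 65.50° = 24.50°.

24.50°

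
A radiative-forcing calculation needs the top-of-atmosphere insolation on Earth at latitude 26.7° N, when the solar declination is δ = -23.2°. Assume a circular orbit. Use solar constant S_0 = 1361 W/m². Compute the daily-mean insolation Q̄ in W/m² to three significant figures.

Q̄ ≈ 244 W/m²

cos h₀ = −tan(+26.7°) tan(-23.200°) = 0.2156, h₀ = 1.3535 rad.
Bracket: h₀ sin ϕ sin δ + cos ϕ cos δ sin h₀ = 1.3535×0.44932×-0.39394 + 0.89337×0.91914×0.97649 = -0.239576 + 0.801827 = 0.562251.
Q̄ = (S_0/π) × [bracket] = (1361/π) × 0.562251 = 243.6 W/m².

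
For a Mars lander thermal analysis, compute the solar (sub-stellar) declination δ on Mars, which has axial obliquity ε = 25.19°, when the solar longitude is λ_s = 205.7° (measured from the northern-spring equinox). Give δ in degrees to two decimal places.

sin δ = sin ε · sin λ_s = sin 25.19° × sin 205.7° = -0.184575.
δ = arcsin(-0.184575) = -10.64°.

δ = -10.64°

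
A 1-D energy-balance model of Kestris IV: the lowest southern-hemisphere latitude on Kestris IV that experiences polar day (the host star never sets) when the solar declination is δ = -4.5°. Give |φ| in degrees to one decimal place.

Polar day requires cos H₀ = −tan φ tan δ ≤ −1, i.e. tan φ tan δ ≥ 1.
The boundary is |tan φ| · |tan δ| = 1, so |φ| = 90° − |δ| = 90° − 4.5° = 85.5° in the southern hemisphere.

|φ| = 85.5°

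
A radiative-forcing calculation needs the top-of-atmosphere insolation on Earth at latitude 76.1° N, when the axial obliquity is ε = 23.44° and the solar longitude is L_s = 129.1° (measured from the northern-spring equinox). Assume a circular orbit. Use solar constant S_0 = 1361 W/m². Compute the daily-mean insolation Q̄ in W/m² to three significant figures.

Q̄ ≈ 408 W/m²

Solar declination: sin δ = sin ε · sin L_s = sin 23.44° × sin 129.1° = 0.30870, so δ = +17.981°.
cos h₀ = −tan(+76.1°) tan(+17.981°) = -1.3115 ≤ −1 ⇒ polar day, h₀ = π.
Bracket: h₀ sin ϕ sin δ + cos ϕ cos δ sin h₀ = 3.1416×0.97072×0.30870 + 0.24023×0.95116×0.00000 = 0.941416 + 0.000000 = 0.941416.
Q̄ = (S_0/π) × [bracket] = (1361/π) × 0.941416 = 407.8 W/m².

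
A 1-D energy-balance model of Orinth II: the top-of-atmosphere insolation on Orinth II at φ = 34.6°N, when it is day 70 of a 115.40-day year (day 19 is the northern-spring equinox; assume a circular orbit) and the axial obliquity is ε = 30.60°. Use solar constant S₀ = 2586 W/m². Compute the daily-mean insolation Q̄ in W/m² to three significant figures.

Solar longitude: λ_s = 360° × (70 − 19)/115.40 = 159.099°.
sin δ = sin 30.60° × sin 159.099° = 0.18160, so δ = +10.463°.
cos H₀ = −tan(+34.6°) tan(+10.463°) = -0.1274, H₀ = 1.6985 rad.
Bracket: H₀ sin φ sin δ + cos φ cos δ sin H₀ = 1.6985×0.56784×0.18160 + 0.82314×0.98337×0.99185 = 0.175149 + 0.802854 = 0.978003.
Q̄ = (S₀/π) × [bracket] = (2586/π) × 0.978003 = 805.0 W/m².

Q̄ ≈ 805 W/m²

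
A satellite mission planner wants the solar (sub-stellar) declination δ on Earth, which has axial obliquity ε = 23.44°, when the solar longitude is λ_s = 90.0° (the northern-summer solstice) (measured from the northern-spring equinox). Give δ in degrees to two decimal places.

sin δ = sin ε · sin λ_s = sin 23.44° × sin 90.0° = 0.397789.
δ = arcsin(0.397789) = +23.44°.

δ = +23.44°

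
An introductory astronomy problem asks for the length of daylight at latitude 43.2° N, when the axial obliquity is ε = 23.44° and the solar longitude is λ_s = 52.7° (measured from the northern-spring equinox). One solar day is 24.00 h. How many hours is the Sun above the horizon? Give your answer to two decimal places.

14.43 h

Solar declination: sin δ = sin ε · sin λ_s = sin 23.44° × sin 52.7° = 0.31643, so δ = +18.447°.
cos H₀ = −tan φ · tan δ = −tan(+43.2°) × tan(+18.447°) = -0.3132, so H₀ = 1.8894 rad = 108.25°.
Daylight = 2H₀/(2π) × 24.00 h = (1.8894/π) × 24.00 = 14.43 h.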